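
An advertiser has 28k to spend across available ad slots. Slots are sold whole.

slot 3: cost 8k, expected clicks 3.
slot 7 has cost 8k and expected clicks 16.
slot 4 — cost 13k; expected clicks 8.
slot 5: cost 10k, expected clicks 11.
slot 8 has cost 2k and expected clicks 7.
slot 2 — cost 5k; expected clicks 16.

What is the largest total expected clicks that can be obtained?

Allowing fractional choices, the relaxed optimum would be about 51.8, but ad slots are indivisible.
slot 7 + slot 5 + slot 8 + slot 2: cost 8 + 10 + 2 + 5 = 25 ≤ 28, expected clicks 16 + 11 + 7 + 16 = 50.
slot 7 + slot 5 + slot 2: cost 8 + 10 + 5 = 23 ≤ 28, expected clicks 16 + 11 + 16 = 43.
slot 7 + slot 4 + slot 8 + slot 2: cost 8 + 13 + 2 + 5 = 28 ≤ 28, expected clicks 16 + 8 + 7 + 16 = 47.
Best is slot 7, slot 5, slot 8, and slot 2 with total expected clicks 50.

50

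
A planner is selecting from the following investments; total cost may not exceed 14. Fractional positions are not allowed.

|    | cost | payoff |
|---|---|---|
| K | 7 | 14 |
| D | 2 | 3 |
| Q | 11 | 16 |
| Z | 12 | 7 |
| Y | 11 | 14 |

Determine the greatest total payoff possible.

19

Take D and Q: cost 2 + 11 = 13 ≤ 14, payoff 3 + 16 = 19.
No other feasible combination does better.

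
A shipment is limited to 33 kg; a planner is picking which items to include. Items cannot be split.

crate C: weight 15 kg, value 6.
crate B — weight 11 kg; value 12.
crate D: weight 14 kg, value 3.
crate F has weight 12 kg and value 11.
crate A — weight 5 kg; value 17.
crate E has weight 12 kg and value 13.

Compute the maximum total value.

Take crate B, crate A, and crate E: weight 11 + 5 + 12 = 28 ≤ 33, value 12 + 17 + 13 = 42.
No other feasible combination does better.

42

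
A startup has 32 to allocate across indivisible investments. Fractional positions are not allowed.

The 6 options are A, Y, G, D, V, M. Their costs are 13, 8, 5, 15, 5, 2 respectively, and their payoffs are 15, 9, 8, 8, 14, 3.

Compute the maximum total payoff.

A + G + V + M: cost 13 + 5 + 5 + 2 = 25 ≤ 32, payoff 15 + 8 + 14 + 3 = 40.
A + Y + G + V: cost 13 + 8 + 5 + 5 = 31 ≤ 32, payoff 15 + 9 + 8 + 14 = 46.
A + Y + V + M: cost 13 + 8 + 5 + 2 = 28 ≤ 32, payoff 15 + 9 + 14 + 3 = 41.
Best is A, Y, G, and V with total payoff 46.

46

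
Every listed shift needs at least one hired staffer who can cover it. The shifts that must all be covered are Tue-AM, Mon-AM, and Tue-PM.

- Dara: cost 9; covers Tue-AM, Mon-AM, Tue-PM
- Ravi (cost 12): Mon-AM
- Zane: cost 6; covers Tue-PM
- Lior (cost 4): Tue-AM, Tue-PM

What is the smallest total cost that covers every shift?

9

The greedy cost-per-new-shift heuristic would pick Lior and Dara for 13, but a cheaper cover exists.
Dara alone covers Tue-AM, Mon-AM, Tue-PM — every shift.
Total cost: 9.
No cover costs less than 9.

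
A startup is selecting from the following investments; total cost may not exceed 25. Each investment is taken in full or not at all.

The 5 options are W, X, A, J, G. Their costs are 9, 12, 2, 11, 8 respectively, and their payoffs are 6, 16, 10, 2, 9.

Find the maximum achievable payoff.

X + A + J: cost 12 + 2 + 11 = 25 ≤ 25, payoff 16 + 10 + 2 = 28.
W + X + A: cost 9 + 12 + 2 = 23 ≤ 25, payoff 6 + 16 + 10 = 32.
X + A + G: cost 12 + 2 + 8 = 22 ≤ 25, payoff 16 + 10 + 9 = 35.
Best is X, A, and G with total payoff 35.

35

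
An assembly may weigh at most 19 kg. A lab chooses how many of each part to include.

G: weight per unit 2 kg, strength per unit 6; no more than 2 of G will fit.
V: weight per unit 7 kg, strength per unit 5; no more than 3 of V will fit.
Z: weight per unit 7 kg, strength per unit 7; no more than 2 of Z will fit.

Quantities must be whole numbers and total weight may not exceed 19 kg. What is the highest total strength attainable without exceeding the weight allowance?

This is a bounded integer knapsack.
Take 2×G and 2×Z: weight 18 ≤ 19, strength 2·6 + 2·7 = 26.
G has the best ratio (6/2) and is taken to its limit of 2; remaining capacity is filled optimally with the others.

26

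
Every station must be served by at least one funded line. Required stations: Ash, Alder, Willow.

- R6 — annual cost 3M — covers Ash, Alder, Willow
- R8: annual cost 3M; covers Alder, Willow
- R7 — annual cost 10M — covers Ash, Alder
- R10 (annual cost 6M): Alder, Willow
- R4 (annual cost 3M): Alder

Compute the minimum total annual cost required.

This is an integer covering problem.
R6 alone covers Ash, Alder, Willow — every station.
Total annual cost: 3.
No cover costs less than 3.

3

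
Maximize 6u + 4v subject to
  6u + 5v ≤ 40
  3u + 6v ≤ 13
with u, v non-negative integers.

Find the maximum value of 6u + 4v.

Relaxing integrality, the LP optimum is 26.00 at (u,v) = (4.33, 0), which is not an integer point.
(u,v)=(4,0) is feasible, giving 24.
(u,v)=(3,0) is feasible, giving 18.
The best lattice point is (4,0), giving 24.

24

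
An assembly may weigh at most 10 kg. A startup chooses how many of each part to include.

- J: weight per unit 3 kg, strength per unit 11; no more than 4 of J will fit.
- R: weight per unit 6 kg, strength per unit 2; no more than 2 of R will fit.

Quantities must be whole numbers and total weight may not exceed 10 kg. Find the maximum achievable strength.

J has the best ratio (11/3); taking only J gives at most 3×11 = 33 (stopped by the weight limit).
Optimal: 3×J: weight 9 ≤ 10, strength 3·11 = 33.

33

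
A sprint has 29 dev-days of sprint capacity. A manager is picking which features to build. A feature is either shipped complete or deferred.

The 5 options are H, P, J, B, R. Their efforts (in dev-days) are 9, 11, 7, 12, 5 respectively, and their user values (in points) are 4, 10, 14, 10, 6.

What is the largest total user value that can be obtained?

30

Take P, J, and R: effort 11 + 7 + 5 = 23 ≤ 29, user value 10 + 14 + 6 = 30.
No feasible combination exceeds this.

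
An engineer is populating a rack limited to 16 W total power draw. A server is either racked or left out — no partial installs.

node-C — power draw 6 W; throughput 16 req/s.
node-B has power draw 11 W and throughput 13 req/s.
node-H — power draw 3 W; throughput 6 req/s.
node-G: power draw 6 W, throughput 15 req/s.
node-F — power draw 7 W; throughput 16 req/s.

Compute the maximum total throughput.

38

Take node-C, node-H, and node-F: power draw 6 + 3 + 7 = 16 ≤ 16, throughput 16 + 6 + 16 = 38.
No other feasible combination does better.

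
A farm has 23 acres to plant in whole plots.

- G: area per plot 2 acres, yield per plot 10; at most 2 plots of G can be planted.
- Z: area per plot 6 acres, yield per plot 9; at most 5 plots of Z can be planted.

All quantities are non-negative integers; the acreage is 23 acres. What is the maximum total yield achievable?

G has the best ratio (10/2); taking only G gives at most 2×10 = 20 (stopped by the supply cap of 2).
Mixing does better — 2×G and 3×Z: area 22 ≤ 23, yield 2·10 + 3·9 = 47.

47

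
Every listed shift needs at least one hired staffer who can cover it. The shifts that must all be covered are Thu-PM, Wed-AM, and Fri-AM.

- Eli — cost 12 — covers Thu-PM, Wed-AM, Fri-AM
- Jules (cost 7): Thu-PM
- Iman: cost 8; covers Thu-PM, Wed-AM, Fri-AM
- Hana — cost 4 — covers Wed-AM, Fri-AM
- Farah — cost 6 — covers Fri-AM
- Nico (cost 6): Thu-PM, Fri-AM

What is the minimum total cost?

This is a weighted set-cover instance.
The greedy cost-per-new-shift heuristic would pick Hana and Nico for 10, but a cheaper cover exists.
Iman alone covers Thu-PM, Wed-AM, Fri-AM — every shift.
Total cost: 8.
No cover costs less than 8.

8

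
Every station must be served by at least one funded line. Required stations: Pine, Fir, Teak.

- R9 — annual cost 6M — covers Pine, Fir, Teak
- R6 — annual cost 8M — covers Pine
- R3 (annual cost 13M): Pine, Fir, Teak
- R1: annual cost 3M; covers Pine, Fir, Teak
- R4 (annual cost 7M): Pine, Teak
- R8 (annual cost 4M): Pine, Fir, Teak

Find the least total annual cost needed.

3

This is a weighted set-cover instance.
R1 alone covers Pine, Fir, Teak — every station.
Total annual cost: 3.
No cover costs less than 3.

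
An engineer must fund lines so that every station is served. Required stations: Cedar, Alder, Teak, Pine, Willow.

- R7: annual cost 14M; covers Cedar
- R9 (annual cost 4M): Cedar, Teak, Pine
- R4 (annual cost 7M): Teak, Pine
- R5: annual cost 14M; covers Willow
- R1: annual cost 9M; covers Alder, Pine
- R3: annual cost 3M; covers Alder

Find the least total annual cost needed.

21

Choose R9, R5, and R3: together they cover Cedar, Alder, Teak, Pine, Willow — every station.
Total annual cost: 4 + 14 + 3 = 21.
No cover costs less than 21.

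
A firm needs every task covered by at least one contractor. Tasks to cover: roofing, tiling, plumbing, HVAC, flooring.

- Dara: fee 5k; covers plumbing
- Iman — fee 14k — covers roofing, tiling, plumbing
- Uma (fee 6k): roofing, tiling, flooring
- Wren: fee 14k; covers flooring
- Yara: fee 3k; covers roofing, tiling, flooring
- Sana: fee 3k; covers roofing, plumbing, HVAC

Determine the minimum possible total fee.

6

This is an integer covering problem.
Choose Yara and Sana: together they cover roofing, tiling, plumbing, HVAC, flooring — every task.
Total fee: 3 + 3 = 6.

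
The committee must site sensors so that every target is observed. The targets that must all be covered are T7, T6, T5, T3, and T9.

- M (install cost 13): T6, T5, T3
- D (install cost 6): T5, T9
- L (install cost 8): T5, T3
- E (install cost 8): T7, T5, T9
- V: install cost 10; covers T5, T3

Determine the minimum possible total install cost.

21

This is a weighted set-cover instance.
Choose M and E: together they cover T7, T6, T5, T3, T9 — every target.
Total install cost: 13 + 8 = 21.
No cover costs less than 21.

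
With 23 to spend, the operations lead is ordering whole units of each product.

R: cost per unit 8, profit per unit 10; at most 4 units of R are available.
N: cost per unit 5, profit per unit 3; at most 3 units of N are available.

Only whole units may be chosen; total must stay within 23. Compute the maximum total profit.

2×R and 1×N: cost 21 ≤ 23, profit 2·10 + 1·3 = 23.
2×R: cost 16 ≤ 23, profit 2·10 = 20.
Best is 23.

23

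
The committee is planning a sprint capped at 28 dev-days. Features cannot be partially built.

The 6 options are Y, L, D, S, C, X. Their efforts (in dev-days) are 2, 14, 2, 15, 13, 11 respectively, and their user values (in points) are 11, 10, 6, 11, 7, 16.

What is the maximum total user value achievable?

40

This is an integer program with binary decision variables.
Allowing fractional choices, the relaxed optimum would be about 42.5, but features are indivisible.
Y + D + C + X: effort 2 + 2 + 13 + 11 = 28 ≤ 28, user value 11 + 6 + 7 + 16 = 40.
Y + S + X: effort 2 + 15 + 11 = 28 ≤ 28, user value 11 + 11 + 16 = 38.
Best is Y, D, C, and X with total user value 40.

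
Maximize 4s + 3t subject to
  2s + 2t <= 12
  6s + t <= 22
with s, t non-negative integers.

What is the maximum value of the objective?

21

Relaxing integrality, the LP optimum is 21.20 at (s,t) = (3.2, 2.8), which is not an integer point.
(s,t)=(3,3): 2·3+2·3=12≤12, 6·3+1·3=21≤22, objective 21.
(s,t)=(2,4): 2·2+2·4=12≤12, 6·2+1·4=16≤22, objective 20.
(s,t)=(3,2): 2·3+2·2=10≤12, 6·3+1·2=20≤22, objective 18.
Maximum is 21 at (s,t)=(3,3).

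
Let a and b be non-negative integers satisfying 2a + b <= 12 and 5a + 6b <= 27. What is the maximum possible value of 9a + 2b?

45

The continuous relaxation peaks at (5.4, 0) with value 48.60; rounding to a feasible lattice point costs some objective.
(a,b)=(5,0): 2·5+1·0=10≤12, 5·5+6·0=25≤27, objective 45.
(a,b)=(4,1): 2·4+1·1=9≤12, 5·4+6·1=26≤27, objective 38.
Maximum is 45 at (a,b)=(5,0).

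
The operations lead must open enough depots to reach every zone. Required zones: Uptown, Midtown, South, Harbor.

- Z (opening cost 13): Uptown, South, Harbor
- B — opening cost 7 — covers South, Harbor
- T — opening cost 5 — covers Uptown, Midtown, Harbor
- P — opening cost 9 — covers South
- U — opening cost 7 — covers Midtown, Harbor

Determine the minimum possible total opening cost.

12

Choose B and T: together they cover Uptown, Midtown, South, Harbor — every zone.
Total opening cost: 7 + 5 = 12.
No cover costs less than 12.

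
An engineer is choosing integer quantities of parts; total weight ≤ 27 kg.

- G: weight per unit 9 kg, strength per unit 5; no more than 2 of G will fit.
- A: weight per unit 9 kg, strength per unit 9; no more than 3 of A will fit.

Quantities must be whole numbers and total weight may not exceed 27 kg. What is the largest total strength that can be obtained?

27

3×A: weight 27 ≤ 27, strength 3·9 = 27.
1×G and 2×A: weight 27 ≤ 27, strength 1·5 + 2·9 = 23.
Best is 27.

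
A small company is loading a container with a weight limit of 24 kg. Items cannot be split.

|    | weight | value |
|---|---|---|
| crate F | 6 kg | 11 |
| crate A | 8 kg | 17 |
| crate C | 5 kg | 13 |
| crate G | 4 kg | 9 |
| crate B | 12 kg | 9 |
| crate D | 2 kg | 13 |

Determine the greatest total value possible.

This is an integer program with binary decision variables.
Allowing fractional choices, the relaxed optimum would be about 61.2, but items are indivisible.
crate A + crate C + crate G + crate D: weight 8 + 5 + 4 + 2 = 19 ≤ 24, value 17 + 13 + 9 + 13 = 52.
crate F + crate A + crate G + crate D: weight 6 + 8 + 4 + 2 = 20 ≤ 24, value 11 + 17 + 9 + 13 = 50.
crate F + crate A + crate C + crate D: weight 6 + 8 + 5 + 2 = 21 ≤ 24, value 11 + 17 + 13 + 13 = 54.
Best is crate F, crate A, crate C, and crate D with total value 54.

54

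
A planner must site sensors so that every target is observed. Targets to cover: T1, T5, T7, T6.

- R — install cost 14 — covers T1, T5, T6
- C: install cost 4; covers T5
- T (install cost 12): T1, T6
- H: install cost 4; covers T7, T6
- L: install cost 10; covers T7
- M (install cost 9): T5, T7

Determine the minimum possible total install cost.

This is a weighted set-cover instance.
Choose R and H: together they cover T1, T5, T7, T6 — every target.
Total install cost: 14 + 4 = 18.

18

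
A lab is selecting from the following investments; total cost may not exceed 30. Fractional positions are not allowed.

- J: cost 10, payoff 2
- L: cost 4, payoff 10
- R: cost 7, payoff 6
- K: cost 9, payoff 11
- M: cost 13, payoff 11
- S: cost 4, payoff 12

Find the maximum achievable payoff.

This is a 0-1 knapsack instance.
Allowing fractional choices, the relaxed optimum would be about 44.1, but investments are indivisible.
L + R + K + S: cost 4 + 7 + 9 + 4 = 24 ≤ 30, payoff 10 + 6 + 11 + 12 = 39.
L + K + M + S: cost 4 + 9 + 13 + 4 = 30 ≤ 30, payoff 10 + 11 + 11 + 12 = 44.
L + R + M + S: cost 4 + 7 + 13 + 4 = 28 ≤ 30, payoff 10 + 6 + 11 + 12 = 39.
Best is L, K, M, and S with total payoff 44.

44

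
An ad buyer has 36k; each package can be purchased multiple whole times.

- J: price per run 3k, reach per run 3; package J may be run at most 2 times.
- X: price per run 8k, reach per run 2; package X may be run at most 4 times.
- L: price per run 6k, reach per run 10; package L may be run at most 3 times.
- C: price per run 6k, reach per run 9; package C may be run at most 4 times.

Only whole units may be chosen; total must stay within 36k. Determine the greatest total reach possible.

L has the best ratio (10/6); taking only L gives at most 3×10 = 30 (stopped by the supply cap of 3).
Mixing does better — 3×L and 3×C: price 36 ≤ 36, reach 3·10 + 3·9 = 57.

57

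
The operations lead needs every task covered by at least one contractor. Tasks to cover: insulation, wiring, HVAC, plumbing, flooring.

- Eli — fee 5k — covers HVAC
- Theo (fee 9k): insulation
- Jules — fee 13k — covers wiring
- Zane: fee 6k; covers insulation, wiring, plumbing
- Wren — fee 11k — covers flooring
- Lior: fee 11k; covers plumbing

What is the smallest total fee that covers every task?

22

Choose Eli, Zane, and Wren: together they cover insulation, wiring, HVAC, plumbing, flooring — every task.
Total fee: 5 + 6 + 11 = 22.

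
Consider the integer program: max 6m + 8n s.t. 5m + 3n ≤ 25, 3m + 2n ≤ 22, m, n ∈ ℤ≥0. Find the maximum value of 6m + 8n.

64

The continuous relaxation peaks at (0, 8.33) with value 66.67; rounding to a feasible lattice point costs some objective.
(m,n)=(0,8): 5·0+3·8=24≤25, 3·0+2·8=16≤22, objective 64.
(m,n)=(0,7): 5·0+3·7=21≤25, 3·0+2·7=14≤22, objective 56.
Maximum is 64 at (m,n)=(0,8).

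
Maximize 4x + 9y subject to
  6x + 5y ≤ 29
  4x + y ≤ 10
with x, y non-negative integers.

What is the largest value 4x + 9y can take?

45

Relaxing integrality, the LP optimum is 52.20 at (x,y) = (0, 5.8), which is not an integer point.
(x,y)=(0,5): 6·0+5·5=25≤29, 4·0+1·5=5≤10, objective 45.
(x,y)=(1,4): 6·1+5·4=26≤29, 4·1+1·4=8≤10, objective 40.
(x,y)=(0,4): 6·0+5·4=20≤29, 4·0+1·4=4≤10, objective 36.
No feasible integer point exceeds 45.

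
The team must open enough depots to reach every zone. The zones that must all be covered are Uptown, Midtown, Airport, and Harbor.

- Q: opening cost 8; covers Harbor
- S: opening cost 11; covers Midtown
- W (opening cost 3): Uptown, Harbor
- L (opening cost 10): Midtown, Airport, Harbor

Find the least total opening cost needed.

13

This is an integer covering problem.
Choose W and L: together they cover Uptown, Midtown, Airport, Harbor — every zone.
Total opening cost: 3 + 10 = 13.
No cover costs less than 13.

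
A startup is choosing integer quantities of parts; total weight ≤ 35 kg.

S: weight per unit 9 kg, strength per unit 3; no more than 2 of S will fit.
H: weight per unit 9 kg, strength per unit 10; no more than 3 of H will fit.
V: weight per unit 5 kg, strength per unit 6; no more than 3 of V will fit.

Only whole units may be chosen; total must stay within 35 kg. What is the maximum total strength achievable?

38

3×H and 1×V: weight 32 ≤ 35, strength 3·10 + 1·6 = 36.
2×H and 3×V: weight 33 ≤ 35, strength 2·10 + 3·6 = 38.
Best is 38.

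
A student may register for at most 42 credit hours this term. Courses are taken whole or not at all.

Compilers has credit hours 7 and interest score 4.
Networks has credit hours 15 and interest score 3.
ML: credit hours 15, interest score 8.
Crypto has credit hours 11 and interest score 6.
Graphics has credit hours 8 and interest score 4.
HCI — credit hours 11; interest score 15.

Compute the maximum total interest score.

31

This is an integer program with binary decision variables.
Compilers + Crypto + Graphics + HCI: credit hours 7 + 11 + 8 + 11 = 37 ≤ 42, interest score 4 + 6 + 4 + 15 = 29.
Compilers + ML + Graphics + HCI: credit hours 7 + 15 + 8 + 11 = 41 ≤ 42, interest score 4 + 8 + 4 + 15 = 31.
ML + Crypto + HCI: credit hours 15 + 11 + 11 = 37 ≤ 42, interest score 8 + 6 + 15 = 29.
Best is Compilers, ML, Graphics, and HCI with total interest score 31.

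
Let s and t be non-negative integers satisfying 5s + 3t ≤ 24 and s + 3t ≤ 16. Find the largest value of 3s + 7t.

38

Relaxing integrality, the LP optimum is 38.67 at (s,t) = (2, 4.67), which is not an integer point.
(s,t)=(1,5): 5·1+3·5=20≤24, 1·1+3·5=16≤16, objective 38.
(s,t)=(0,5): 5·0+3·5=15≤24, 1·0+3·5=15≤16, objective 35.
Maximum is 38 at (s,t)=(1,5).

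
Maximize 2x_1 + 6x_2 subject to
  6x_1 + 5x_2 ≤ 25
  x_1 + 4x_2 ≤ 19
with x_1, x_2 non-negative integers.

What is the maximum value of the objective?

24

(x_1,x_2)=(0,4): 6·0+5·4=20≤25, 1·0+4·4=16≤19, objective 24.
(x_1,x_2)=(1,3): 6·1+5·3=21≤25, 1·1+4·3=13≤19, objective 20.
(x_1,x_2)=(0,3): 6·0+5·3=15≤25, 1·0+4·3=12≤19, objective 18.
No feasible integer point exceeds 24.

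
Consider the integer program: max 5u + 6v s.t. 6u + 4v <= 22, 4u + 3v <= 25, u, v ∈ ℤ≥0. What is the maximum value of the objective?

(u,v)=(0,5): 6·0+4·5=20≤22, 4·0+3·5=15≤25, objective 30.
(u,v)=(1,4): 6·1+4·4=22≤22, 4·1+3·4=16≤25, objective 29.
(u,v)=(0,4): 6·0+4·4=16≤22, 4·0+3·4=12≤25, objective 24.
The best lattice point is (0,5), giving 30.

30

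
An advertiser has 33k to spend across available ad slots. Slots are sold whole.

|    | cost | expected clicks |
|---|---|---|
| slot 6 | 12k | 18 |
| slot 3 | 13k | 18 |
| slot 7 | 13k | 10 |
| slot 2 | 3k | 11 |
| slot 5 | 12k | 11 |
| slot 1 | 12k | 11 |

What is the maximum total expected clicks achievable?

This is a 0-1 knapsack instance.
slot 6 + slot 3 + slot 2: cost 12 + 13 + 3 = 28 ≤ 33, expected clicks 18 + 18 + 11 = 47.
slot 6 + slot 2 + slot 5: cost 12 + 3 + 12 = 27 ≤ 33, expected clicks 18 + 11 + 11 = 40.
Best is slot 6, slot 3, and slot 2 with total expected clicks 47.

47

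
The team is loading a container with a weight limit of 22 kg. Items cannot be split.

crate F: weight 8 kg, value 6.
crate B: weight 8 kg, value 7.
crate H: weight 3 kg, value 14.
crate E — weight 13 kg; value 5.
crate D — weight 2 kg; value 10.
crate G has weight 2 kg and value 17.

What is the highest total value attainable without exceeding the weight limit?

48

Treat it as a binary knapsack problem.
crate B + crate H + crate D + crate G: weight 8 + 3 + 2 + 2 = 15 ≤ 22, value 7 + 14 + 10 + 17 = 48.
crate F + crate H + crate D + crate G: weight 8 + 3 + 2 + 2 = 15 ≤ 22, value 6 + 14 + 10 + 17 = 47.
crate H + crate E + crate D + crate G: weight 3 + 13 + 2 + 2 = 20 ≤ 22, value 14 + 5 + 10 + 17 = 46.
Best is crate B, crate H, crate D, and crate G with total value 48.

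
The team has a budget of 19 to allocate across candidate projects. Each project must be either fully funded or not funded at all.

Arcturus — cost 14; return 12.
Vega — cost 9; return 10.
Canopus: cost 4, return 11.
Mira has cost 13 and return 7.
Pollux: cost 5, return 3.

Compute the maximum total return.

24

This is an integer program with binary decision variables.
Arcturus + Canopus: cost 14 + 4 = 18 ≤ 19, return 12 + 11 = 23.
Vega + Canopus + Pollux: cost 9 + 4 + 5 = 18 ≤ 19, return 10 + 11 + 3 = 24.
Best is Vega, Canopus, and Pollux with total return 24.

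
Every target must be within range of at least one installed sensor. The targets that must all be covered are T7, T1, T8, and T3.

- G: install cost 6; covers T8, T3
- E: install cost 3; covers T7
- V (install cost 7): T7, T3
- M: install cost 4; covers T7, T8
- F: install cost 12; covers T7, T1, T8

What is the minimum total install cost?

The greedy cost-per-new-target heuristic would pick M, G, and F for 22, but a cheaper cover exists.
Choose G and F: together they cover T7, T1, T8, T3 — every target.
Total install cost: 6 + 12 = 18.
No cover costs less than 18.

18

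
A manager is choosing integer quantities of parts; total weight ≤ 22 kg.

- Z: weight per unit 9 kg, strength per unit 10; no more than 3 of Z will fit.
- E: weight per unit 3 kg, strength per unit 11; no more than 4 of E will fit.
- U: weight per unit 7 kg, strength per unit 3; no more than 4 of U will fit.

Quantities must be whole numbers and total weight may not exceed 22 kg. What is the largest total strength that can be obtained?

E has the best ratio (11/3); taking only E gives at most 4×11 = 44 (stopped by the supply cap of 4).
Mixing does better — 1×Z and 4×E: weight 21 ≤ 22, strength 1·10 + 4·11 = 54.

54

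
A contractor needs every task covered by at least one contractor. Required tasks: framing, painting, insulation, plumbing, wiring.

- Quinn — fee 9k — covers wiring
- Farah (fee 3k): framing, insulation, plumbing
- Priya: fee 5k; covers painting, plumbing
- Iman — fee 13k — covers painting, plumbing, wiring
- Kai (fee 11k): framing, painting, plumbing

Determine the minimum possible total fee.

16

This is a weighted set-cover instance.
Choose Farah and Iman: together they cover framing, painting, insulation, plumbing, wiring — every task.
Total fee: 3 + 13 = 16.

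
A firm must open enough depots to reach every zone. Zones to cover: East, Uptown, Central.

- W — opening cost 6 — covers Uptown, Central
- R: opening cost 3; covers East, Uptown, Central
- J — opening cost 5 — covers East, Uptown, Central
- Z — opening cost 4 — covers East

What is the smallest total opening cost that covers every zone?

3

R alone covers East, Uptown, Central — every zone.
Total opening cost: 3.
No cover costs less than 3.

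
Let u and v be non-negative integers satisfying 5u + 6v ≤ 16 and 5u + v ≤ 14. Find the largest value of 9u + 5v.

(u,v)=(2,1): 5·2+6·1=16≤16, 5·2+1·1=11≤14, objective 23.
(u,v)=(2,0): 5·2+6·0=10≤16, 5·2+1·0=10≤14, objective 18.
(u,v)=(1,1): 5·1+6·1=11≤16, 5·1+1·1=6≤14, objective 14.
The best lattice point is (2,1), giving 23.

23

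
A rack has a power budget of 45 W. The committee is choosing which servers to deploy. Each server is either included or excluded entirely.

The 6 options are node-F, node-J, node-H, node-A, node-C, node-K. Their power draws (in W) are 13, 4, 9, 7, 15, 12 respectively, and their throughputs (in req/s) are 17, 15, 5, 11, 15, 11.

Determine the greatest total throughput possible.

node-F + node-J + node-H + node-A + node-K: power draw 13 + 4 + 9 + 7 + 12 = 45 ≤ 45, throughput 17 + 15 + 5 + 11 + 11 = 59.
node-F + node-J + node-C + node-K: power draw 13 + 4 + 15 + 12 = 44 ≤ 45, throughput 17 + 15 + 15 + 11 = 58.
node-F + node-J + node-A + node-C: power draw 13 + 4 + 7 + 15 = 39 ≤ 45, throughput 17 + 15 + 11 + 15 = 58.
Best is node-F, node-J, node-H, node-A, and node-K with total throughput 59.

59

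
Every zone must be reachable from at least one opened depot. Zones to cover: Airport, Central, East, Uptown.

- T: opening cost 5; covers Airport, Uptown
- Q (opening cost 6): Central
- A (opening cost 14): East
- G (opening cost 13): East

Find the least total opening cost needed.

Choose T, Q, and G: together they cover Airport, Central, East, Uptown — every zone.
Total opening cost: 5 + 6 + 13 = 24.
No cover costs less than 24.

24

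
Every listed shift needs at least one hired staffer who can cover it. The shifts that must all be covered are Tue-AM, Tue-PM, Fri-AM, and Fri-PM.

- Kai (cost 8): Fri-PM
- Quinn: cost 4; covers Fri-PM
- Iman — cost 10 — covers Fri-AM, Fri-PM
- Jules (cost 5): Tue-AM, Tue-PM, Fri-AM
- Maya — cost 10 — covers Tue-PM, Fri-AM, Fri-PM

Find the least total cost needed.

Choose Quinn and Jules: together they cover Tue-AM, Tue-PM, Fri-AM, Fri-PM — every shift.
Total cost: 4 + 5 = 9.

9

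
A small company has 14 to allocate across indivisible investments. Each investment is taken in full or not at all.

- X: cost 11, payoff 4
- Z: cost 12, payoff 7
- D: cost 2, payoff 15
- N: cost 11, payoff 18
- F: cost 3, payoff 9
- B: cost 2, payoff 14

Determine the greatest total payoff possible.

Allowing fractional choices, the relaxed optimum would be about 49.5, but investments are indivisible.
N + B: cost 11 + 2 = 13 ≤ 14, payoff 18 + 14 = 32.
D + N: cost 2 + 11 = 13 ≤ 14, payoff 15 + 18 = 33.
D + F + B: cost 2 + 3 + 2 = 7 ≤ 14, payoff 15 + 9 + 14 = 38.
Best is D, F, and B with total payoff 38.

38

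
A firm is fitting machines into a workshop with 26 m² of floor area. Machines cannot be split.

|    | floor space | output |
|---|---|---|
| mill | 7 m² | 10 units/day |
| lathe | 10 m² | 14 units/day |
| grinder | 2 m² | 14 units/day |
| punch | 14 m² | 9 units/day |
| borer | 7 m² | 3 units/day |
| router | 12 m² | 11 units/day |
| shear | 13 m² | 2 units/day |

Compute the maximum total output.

41

Treat it as a binary knapsack problem.
mill + lathe + grinder + borer: floor space 7 + 10 + 2 + 7 = 26 ≤ 26, output 10 + 14 + 14 + 3 = 41.
lathe + grinder + router: floor space 10 + 2 + 12 = 24 ≤ 26, output 14 + 14 + 11 = 39.
mill + lathe + grinder: floor space 7 + 10 + 2 = 19 ≤ 26, output 10 + 14 + 14 = 38.
Best is mill, lathe, grinder, and borer with total output 41.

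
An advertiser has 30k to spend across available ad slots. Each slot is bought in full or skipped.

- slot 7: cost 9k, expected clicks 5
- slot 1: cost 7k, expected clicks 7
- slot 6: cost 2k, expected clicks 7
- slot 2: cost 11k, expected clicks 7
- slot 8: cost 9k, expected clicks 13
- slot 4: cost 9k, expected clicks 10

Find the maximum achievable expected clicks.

Treat it as a binary knapsack problem.
Take slot 1, slot 6, slot 8, and slot 4: cost 7 + 2 + 9 + 9 = 27 ≤ 30, expected clicks 7 + 7 + 13 + 10 = 37.
No other feasible combination does better.

37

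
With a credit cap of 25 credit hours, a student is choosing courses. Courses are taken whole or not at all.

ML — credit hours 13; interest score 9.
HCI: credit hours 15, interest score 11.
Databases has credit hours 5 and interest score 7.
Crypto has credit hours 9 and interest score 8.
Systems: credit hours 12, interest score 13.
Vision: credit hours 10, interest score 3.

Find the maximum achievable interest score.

This is an integer program with binary decision variables.
Allowing fractional choices, the relaxed optimum would be about 27.1, but courses are indivisible.
Crypto + Systems: credit hours 9 + 12 = 21 ≤ 25, interest score 8 + 13 = 21.
ML + Systems: credit hours 13 + 12 = 25 ≤ 25, interest score 9 + 13 = 22.
Databases + Systems: credit hours 5 + 12 = 17 ≤ 25, interest score 7 + 13 = 20.
Best is ML and Systems with total interest score 22.

22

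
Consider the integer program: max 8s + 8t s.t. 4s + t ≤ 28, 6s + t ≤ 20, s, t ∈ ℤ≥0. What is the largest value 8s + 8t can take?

160

(s,t)=(0,20): 4·0+1·20=20≤28, 6·0+1·20=20≤20, objective 160.
(s,t)=(0,19): 4·0+1·19=19≤28, 6·0+1·19=19≤20, objective 152.
The best lattice point is (0,20), giving 160.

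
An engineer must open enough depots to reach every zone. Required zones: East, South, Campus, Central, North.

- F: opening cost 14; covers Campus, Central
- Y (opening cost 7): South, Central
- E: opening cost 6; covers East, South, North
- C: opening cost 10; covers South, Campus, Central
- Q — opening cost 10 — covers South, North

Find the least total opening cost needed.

16

Choose E and C: together they cover East, South, Campus, Central, North — every zone.
Total opening cost: 6 + 10 = 16.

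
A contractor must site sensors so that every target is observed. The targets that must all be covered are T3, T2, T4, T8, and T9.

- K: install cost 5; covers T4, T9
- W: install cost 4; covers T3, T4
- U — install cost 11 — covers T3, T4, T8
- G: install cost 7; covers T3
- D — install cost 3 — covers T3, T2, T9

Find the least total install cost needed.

14

The greedy cost-per-new-target heuristic would pick D, W, and U for 18, but a cheaper cover exists.
Choose U and D: together they cover T3, T2, T4, T8, T9 — every target.
Total install cost: 11 + 3 = 14.
No cover costs less than 14.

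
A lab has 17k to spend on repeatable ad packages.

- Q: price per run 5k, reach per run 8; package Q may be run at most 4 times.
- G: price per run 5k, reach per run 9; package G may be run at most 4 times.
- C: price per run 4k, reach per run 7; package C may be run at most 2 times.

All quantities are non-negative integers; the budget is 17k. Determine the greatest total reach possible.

27

1×Q and 2×G: price 15 ≤ 17, reach 1·8 + 2·9 = 26.
3×G: price 15 ≤ 17, reach 3·9 = 27.
Best is 27.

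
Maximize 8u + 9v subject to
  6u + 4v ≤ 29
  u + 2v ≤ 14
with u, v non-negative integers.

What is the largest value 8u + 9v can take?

63

Relaxing integrality, the LP optimum is 63.88 at (u,v) = (0.25, 6.88), which is not an integer point.
(u,v)=(0,7): 6·0+4·7=28≤29, 1·0+2·7=14≤14, objective 63.
(u,v)=(0,6): 6·0+4·6=24≤29, 1·0+2·6=12≤14, objective 54.
(u,v)=(1,5): 6·1+4·5=26≤29, 1·1+2·5=11≤14, objective 53.
Maximum is 63 at (u,v)=(0,7).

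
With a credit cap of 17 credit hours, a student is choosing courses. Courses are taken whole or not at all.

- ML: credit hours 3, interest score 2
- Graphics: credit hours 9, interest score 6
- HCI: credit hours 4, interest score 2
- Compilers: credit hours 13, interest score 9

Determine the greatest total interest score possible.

Take ML and Compilers: credit hours 3 + 13 = 16 ≤ 17, interest score 2 + 9 = 11.
No feasible combination exceeds this.

11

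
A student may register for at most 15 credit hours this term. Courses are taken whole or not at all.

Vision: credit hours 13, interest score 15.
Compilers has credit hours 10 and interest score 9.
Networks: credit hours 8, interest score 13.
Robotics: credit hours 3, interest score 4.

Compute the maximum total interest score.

17

This is a 0-1 knapsack instance.
Vision: credit hours 13 ≤ 15, interest score 15.
Networks + Robotics: credit hours 8 + 3 = 11 ≤ 15, interest score 13 + 4 = 17.
Best is Networks and Robotics with total interest score 17.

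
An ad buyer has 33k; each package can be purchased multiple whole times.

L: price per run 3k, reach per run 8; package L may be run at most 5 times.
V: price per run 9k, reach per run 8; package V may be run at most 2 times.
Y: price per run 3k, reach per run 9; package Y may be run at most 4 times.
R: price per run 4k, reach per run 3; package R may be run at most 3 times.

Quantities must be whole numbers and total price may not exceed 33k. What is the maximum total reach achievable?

79

This is a bounded integer knapsack.
4×L, 1×V, and 4×Y: price 33 ≤ 33, reach 4·8 + 1·8 + 4·9 = 76.
5×L, 4×Y, and 1×R: price 31 ≤ 33, reach 5·8 + 4·9 + 1·3 = 79.
Best is 79.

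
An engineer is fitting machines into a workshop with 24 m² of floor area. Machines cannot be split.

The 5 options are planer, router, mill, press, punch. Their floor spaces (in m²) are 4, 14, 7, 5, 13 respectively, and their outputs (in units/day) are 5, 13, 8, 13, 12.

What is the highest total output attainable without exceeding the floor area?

Allowing fractional choices, the relaxed optimum would be about 33.4, but machines are indivisible.
planer + press + punch: floor space 4 + 5 + 13 = 22 ≤ 24, output 5 + 13 + 12 = 30.
planer + mill + press: floor space 4 + 7 + 5 = 16 ≤ 24, output 5 + 8 + 13 = 26.
planer + router + press: floor space 4 + 14 + 5 = 23 ≤ 24, output 5 + 13 + 13 = 31.
Best is planer, router, and press with total output 31.

31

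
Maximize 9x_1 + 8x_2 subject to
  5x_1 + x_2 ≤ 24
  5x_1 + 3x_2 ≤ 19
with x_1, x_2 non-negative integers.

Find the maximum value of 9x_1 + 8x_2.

48

The continuous relaxation peaks at (0, 6.33) with value 50.67; rounding to a feasible lattice point costs some objective.
(x_1,x_2)=(0,6): 5·0+1·6=6≤24, 5·0+3·6=18≤19, objective 48.
(x_1,x_2)=(0,5): 5·0+1·5=5≤24, 5·0+3·5=15≤19, objective 40.
The best lattice point is (0,6), giving 48.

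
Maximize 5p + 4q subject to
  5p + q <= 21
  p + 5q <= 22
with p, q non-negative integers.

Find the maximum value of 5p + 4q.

The continuous relaxation peaks at (3.46, 3.71) with value 32.12; rounding to a feasible lattice point costs some objective.
(p,q)=(3,3): 5·3+1·3=18≤21, 1·3+5·3=18≤22, objective 27.
(p,q)=(2,4): 5·2+1·4=14≤21, 1·2+5·4=22≤22, objective 26.
(p,q)=(3,2): 5·3+1·2=17≤21, 1·3+5·2=13≤22, objective 23.
No feasible integer point exceeds 27.

27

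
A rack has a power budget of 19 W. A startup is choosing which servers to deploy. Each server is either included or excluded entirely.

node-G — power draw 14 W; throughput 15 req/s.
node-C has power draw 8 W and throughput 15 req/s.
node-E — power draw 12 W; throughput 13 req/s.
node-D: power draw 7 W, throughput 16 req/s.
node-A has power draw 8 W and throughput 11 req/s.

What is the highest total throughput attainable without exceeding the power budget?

31

Treat it as a binary knapsack problem.
Take node-C and node-D: power draw 8 + 7 = 15 ≤ 19, throughput 15 + 16 = 31.
No other feasible combination does better.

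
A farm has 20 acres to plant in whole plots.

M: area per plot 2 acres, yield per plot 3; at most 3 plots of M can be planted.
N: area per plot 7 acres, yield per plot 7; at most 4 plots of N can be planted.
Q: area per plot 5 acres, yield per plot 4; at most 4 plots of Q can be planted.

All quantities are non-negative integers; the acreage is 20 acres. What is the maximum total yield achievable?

M has the best ratio (3/2); taking only M gives at most 3×3 = 9 (stopped by the supply cap of 3).
Mixing does better — 3×M and 2×N: area 20 ≤ 20, yield 3·3 + 2·7 = 23.

23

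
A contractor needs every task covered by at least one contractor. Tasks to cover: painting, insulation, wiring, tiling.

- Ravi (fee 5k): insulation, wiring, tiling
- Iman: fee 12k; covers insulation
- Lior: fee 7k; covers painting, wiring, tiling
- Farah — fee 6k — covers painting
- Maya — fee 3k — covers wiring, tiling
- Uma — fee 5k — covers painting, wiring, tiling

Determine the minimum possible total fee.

The greedy cost-per-new-task heuristic would pick Maya, Ravi, and Uma for 13, but a cheaper cover exists.
Choose Ravi and Uma: together they cover painting, insulation, wiring, tiling — every task.
Total fee: 5 + 5 = 10.
No cover costs less than 10.

10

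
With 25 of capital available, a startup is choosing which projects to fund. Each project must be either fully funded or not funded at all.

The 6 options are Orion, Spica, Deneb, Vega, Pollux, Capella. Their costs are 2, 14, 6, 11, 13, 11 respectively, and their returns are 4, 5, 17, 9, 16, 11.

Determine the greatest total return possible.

Allowing fractional choices, the relaxed optimum would be about 41.0, but projects are indivisible.
Deneb + Pollux: cost 6 + 13 = 19 ≤ 25, return 17 + 16 = 33.
Orion + Deneb + Pollux: cost 2 + 6 + 13 = 21 ≤ 25, return 4 + 17 + 16 = 37.
Best is Orion, Deneb, and Pollux with total return 37.

37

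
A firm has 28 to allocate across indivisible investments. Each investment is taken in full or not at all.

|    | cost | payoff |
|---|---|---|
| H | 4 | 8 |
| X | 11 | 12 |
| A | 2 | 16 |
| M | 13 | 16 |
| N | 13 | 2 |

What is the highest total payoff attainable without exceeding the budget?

Treat it as a binary knapsack problem.
Take X, A, and M: cost 11 + 2 + 13 = 26 ≤ 28, payoff 12 + 16 + 16 = 44.
No other feasible combination does better.

44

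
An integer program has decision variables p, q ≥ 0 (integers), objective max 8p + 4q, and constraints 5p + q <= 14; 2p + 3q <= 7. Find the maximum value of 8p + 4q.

The continuous relaxation peaks at (2.69, 0.538) with value 23.69; rounding to a feasible lattice point costs some objective.
(p,q)=(2,1): 5·2+1·1=11≤14, 2·2+3·1=7≤7, objective 20.
(p,q)=(2,0): 5·2+1·0=10≤14, 2·2+3·0=4≤7, objective 16.
(p,q)=(1,1): 5·1+1·1=6≤14, 2·1+3·1=5≤7, objective 12.
No feasible integer point exceeds 20.

20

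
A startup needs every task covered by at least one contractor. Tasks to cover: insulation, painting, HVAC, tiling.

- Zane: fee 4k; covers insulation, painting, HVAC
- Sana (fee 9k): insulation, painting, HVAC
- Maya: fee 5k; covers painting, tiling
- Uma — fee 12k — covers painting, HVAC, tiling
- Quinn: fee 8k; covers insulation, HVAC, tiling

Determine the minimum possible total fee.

9

This is a weighted set-cover instance.
Choose Zane and Maya: together they cover insulation, painting, HVAC, tiling — every task.
Total fee: 4 + 5 = 9.
No cover costs less than 9.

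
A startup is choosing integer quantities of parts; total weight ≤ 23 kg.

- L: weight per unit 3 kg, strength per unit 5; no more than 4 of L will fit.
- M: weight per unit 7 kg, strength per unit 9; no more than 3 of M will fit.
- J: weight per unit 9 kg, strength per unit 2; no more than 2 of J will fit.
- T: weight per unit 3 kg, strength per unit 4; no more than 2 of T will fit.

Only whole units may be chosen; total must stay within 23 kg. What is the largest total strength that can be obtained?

L has the best ratio (5/3); taking only L gives at most 4×5 = 20 (stopped by the supply cap of 4).
Mixing does better — 3×L and 2×M: weight 23 ≤ 23, strength 3·5 + 2·9 = 33.

33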